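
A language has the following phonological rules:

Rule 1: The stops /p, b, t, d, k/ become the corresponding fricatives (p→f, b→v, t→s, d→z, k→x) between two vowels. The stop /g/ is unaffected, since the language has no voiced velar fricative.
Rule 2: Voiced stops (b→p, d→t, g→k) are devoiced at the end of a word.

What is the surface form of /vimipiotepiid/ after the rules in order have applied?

Rule 1 (intervocalic spirantization): /p/ is a stop between vowels /i/ and /i/, so it spirantizes to the fricative [f]. /t/ is a stop between vowels /o/ and /e/, so it spirantizes to the fricative [s]. /p/ is a stop between vowels /e/ and /i/, so it spirantizes to the fricative [f]. /vimipiotepiid/ → vimifiosefiid.
Rule 2 (final devoicing): /d/ is a voiced stop in word-final position, so it devoices to [t]. /vimifiosefiid/ → vimifiosefiit.

vimifiosefiit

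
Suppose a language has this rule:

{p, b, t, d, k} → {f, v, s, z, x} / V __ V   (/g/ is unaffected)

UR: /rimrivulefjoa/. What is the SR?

rimrivulefjoa

No segment of /rimrivulefjoa/ meets the structural description of the rule, so the form surfaces unchanged.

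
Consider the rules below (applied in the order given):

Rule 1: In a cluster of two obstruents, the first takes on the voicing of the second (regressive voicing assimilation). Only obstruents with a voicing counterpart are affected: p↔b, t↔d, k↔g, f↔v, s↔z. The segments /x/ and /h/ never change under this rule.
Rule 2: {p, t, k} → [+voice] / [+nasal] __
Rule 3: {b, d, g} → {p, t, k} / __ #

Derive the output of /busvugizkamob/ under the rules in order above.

Rule 1 (regressive voicing assimilation): /s/ precedes the voiced obstruent /v/, so it voices to [z] by assimilation. /z/ precedes the voiceless obstruent /k/, so it devoices to [s] by assimilation. /busvugizkamob/ → buzvugiskamob.
Rule 2 (post-nasal voicing): no segment meets the environment; /buzvugiskamob/ is unchanged.
Rule 3 (final devoicing): /b/ is a voiced stop in word-final position, so it devoices to [p]. /buzvugiskamob/ → buzvugiskamop.

buzvugiskamop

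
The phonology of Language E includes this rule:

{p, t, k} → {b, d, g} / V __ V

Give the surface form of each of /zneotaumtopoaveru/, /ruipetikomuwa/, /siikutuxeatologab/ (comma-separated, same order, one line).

zneodaumtoboaveru, ruibedigomuwa, siiguduxeadologab

/zneotaumtopoaveru/: /t/ is a voiceless stop between vowels /o/ and /a/, so it voices to [d]. /p/ is a voiceless stop between vowels /o/ and /o/, so it voices to [b]. → [zneodaumtoboaveru].
/ruipetikomuwa/: /p/ is a voiceless stop between vowels /i/ and /e/, so it voices to [b]. /t/ is a voiceless stop between vowels /e/ and /i/, so it voices to [d]. /k/ is a voiceless stop between vowels /i/ and /o/, so it voices to [g]. → [ruibedigomuwa].
/siikutuxeatologab/: /k/ is a voiceless stop between vowels /i/ and /u/, so it voices to [g]. /t/ is a voiceless stop between vowels /u/ and /u/, so it voices to [d]. /t/ is a voiceless stop between vowels /a/ and /o/, so it voices to [d]. → [siiguduxeadologab].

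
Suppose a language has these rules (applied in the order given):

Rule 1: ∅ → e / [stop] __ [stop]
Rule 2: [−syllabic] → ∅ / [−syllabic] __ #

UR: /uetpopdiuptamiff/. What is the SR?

uetepopediupetamif

Rule 1 (stop-cluster e-epenthesis): /t/ and /p/ form a stop–stop cluster, so [e] is inserted between them. /p/ and /d/ form a stop–stop cluster, so [e] is inserted between them. /p/ and /t/ form a stop–stop cluster, so [e] is inserted between them. /uetpopdiuptamiff/ → uetepopediupetamiff.
Rule 2 (final cluster simplification): /f/ is the second consonant of a word-final cluster /ff/, so it deletes. /uetepopediupetamiff/ → uetepopediupetamif.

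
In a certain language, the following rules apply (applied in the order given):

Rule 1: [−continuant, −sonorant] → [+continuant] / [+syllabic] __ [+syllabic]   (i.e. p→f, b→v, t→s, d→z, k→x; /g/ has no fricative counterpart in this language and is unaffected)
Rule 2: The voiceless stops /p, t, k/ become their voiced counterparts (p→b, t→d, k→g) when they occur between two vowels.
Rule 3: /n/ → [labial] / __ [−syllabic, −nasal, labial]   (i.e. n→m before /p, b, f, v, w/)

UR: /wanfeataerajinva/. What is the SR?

wamfeasaerajimva

Rule 1 (intervocalic spirantization): /t/ is a stop between vowels /a/ and /a/, so it spirantizes to the fricative [s]. /wanfeataerajinva/ → wanfeasaerajinva.
Rule 2 (intervocalic voicing): no segment meets the environment; /wanfeasaerajinva/ is unchanged.
Rule 3 (nasal place assimilation): /n/ precedes the labial consonant /f/, so it assimilates in place to [m]. /n/ precedes the labial consonant /v/, so it assimilates in place to [m]. /wanfeasaerajinva/ → wamfeasaerajimva.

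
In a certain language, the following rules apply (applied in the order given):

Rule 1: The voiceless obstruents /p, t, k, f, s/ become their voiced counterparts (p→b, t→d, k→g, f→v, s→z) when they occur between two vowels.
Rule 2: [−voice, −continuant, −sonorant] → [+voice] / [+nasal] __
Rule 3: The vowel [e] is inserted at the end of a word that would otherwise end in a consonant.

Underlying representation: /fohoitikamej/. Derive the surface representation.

Rule 1 (intervocalic voicing): /t/ is a voiceless obstruent between vowels /i/ and /i/, so it voices to [d]. /k/ is a voiceless obstruent between vowels /i/ and /a/, so it voices to [g]. /fohoitikamej/ → fohoidigamej.
Rule 2 (post-nasal voicing): no segment meets the environment; /fohoidigamej/ is unchanged.
Rule 3 (final e-epenthesis): the form ends in the consonant /j/, so [e] is inserted word-finally. /fohoidigamej/ → fohoidigameje.

fohoidigameje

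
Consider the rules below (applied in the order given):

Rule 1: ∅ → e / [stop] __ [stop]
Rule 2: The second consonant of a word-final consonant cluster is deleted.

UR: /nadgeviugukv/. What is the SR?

nadegeviuguk

Rule 1 (stop-cluster e-epenthesis): /d/ and /g/ form a stop–stop cluster, so [e] is inserted between them. /nadgeviugukv/ → nadegeviugukv.
Rule 2 (final cluster simplification): /v/ is the second consonant of a word-final cluster /kv/, so it deletes. /nadegeviugukv/ → nadegeviuguk.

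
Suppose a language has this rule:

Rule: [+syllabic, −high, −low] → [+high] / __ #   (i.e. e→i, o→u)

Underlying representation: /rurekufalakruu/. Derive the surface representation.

No segment of /rurekufalakruu/ meets the structural description of the rule, so the form surfaces unchanged.

rurekufalakruu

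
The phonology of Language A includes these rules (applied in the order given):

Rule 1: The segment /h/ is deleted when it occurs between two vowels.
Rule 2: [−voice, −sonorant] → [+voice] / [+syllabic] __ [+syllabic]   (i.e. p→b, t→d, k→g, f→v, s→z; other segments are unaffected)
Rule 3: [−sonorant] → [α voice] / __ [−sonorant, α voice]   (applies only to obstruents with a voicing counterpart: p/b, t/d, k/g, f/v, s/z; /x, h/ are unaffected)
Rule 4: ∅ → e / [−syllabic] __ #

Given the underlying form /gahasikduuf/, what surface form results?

Rule 1 (intervocalic h-deletion): /h/ occurs between vowels /a/ and /a/, so it deletes. /gahasikduuf/ → gaasikduuf.
Rule 2 (intervocalic voicing): /s/ is a voiceless obstruent between vowels /a/ and /i/, so it voices to [z]. /gaasikduuf/ → gaazikduuf.
Rule 3 (regressive voicing assimilation): /k/ precedes the voiced obstruent /d/, so it voices to [g] by assimilation. /gaazikduuf/ → gaazigduuf.
Rule 4 (final e-epenthesis): the form ends in the consonant /f/, so [e] is inserted word-finally. /gaazigduuf/ → gaazigduufe.

gaazigduufe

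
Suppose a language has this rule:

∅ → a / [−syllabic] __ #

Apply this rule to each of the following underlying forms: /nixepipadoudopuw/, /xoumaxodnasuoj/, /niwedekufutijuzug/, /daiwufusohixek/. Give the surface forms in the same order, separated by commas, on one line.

/nixepipadoudopuw/: the form ends in the consonant /w/, so [a] is inserted word-finally. → [nixepipadoudopuwa].
/xoumaxodnasuoj/: the form ends in the consonant /j/, so [a] is inserted word-finally. → [xoumaxodnasuoja].
/niwedekufutijuzug/: the form ends in the consonant /g/, so [a] is inserted word-finally. → [niwedekufutijuzuga].
/daiwufusohixek/: the form ends in the consonant /k/, so [a] is inserted word-finally. → [daiwufusohixeka].

nixepipadoudopuwa, xoumaxodnasuoja, niwedekufutijuzuga, daiwufusohixeka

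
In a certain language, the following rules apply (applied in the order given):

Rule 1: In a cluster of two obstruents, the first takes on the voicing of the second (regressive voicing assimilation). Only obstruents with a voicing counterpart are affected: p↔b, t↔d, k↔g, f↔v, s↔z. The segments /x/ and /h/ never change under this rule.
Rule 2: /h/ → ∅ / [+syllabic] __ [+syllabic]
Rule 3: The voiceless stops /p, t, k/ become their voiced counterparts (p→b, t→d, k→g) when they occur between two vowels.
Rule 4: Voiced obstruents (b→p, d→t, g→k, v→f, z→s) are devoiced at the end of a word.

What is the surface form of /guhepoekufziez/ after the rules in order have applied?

gueboeguvzies

Rule 1 (regressive voicing assimilation): /f/ precedes the voiced obstruent /z/, so it voices to [v] by assimilation. /guhepoekufziez/ → guhepoekuvziez.
Rule 2 (intervocalic h-deletion): /h/ occurs between vowels /u/ and /e/, so it deletes. /guhepoekuvziez/ → guepoekuvziez.
Rule 3 (intervocalic voicing): /p/ is a voiceless stop between vowels /e/ and /o/, so it voices to [b]. /k/ is a voiceless stop between vowels /e/ and /u/, so it voices to [g]. /guepoekuvziez/ → gueboeguvziez.
Rule 4 (final devoicing): /z/ is a voiced obstruent in word-final position, so it devoices to [s]. /gueboeguvziez/ → gueboeguvzies.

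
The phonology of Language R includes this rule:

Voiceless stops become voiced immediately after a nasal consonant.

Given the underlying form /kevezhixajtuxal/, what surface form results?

No segment of /kevezhixajtuxal/ meets the structural description of the rule, so the form surfaces unchanged.

kevezhixajtuxal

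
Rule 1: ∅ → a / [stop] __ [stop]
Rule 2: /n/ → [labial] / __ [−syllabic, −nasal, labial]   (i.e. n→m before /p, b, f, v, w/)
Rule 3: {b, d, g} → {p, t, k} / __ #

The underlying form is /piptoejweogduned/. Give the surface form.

Rule 1 (stop-cluster a-epenthesis): /p/ and /t/ form a stop–stop cluster, so [a] is inserted between them. /g/ and /d/ form a stop–stop cluster, so [a] is inserted between them. /piptoejweogduned/ → pipatoejweogaduned.
Rule 2 (nasal place assimilation): no segment meets the environment; /pipatoejweogaduned/ is unchanged.
Rule 3 (final devoicing): /d/ is a voiced stop in word-final position, so it devoices to [t]. /pipatoejweogaduned/ → pipatoejweogadunet.

pipatoejweogadunet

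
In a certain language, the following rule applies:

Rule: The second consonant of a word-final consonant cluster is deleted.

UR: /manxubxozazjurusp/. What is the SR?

manxubxozazjurus

/p/ is the second consonant of a word-final cluster /sp/, so it deletes.
The other instances of /m/, /n/, /x/, /b/, /z/, /j/, /r/, /s/ do not occur in the required environment and remain unchanged.
Surface form: [manxubxozazjurus].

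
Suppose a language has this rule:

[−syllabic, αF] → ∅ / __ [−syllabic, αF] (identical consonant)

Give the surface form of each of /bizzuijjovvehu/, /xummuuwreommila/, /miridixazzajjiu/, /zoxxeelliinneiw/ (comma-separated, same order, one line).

bizuijovehu, xumuuwreomila, miridixazajiu, zoxeeliineiw

/bizzuijjovvehu/: /zz/ is a geminate; the first /z/ deletes. /jj/ is a geminate; the first /j/ deletes. /vv/ is a geminate; the first /v/ deletes. → [bizuijovehu].
/xummuuwreommila/: /mm/ is a geminate; the first /m/ deletes. /mm/ is a geminate; the first /m/ deletes. → [xumuuwreomila].
/miridixazzajjiu/: /zz/ is a geminate; the first /z/ deletes. /jj/ is a geminate; the first /j/ deletes. → [miridixazajiu].
/zoxxeelliinneiw/: /xx/ is a geminate; the first /x/ deletes. /ll/ is a geminate; the first /l/ deletes. /nn/ is a geminate; the first /n/ deletes. → [zoxeeliineiw].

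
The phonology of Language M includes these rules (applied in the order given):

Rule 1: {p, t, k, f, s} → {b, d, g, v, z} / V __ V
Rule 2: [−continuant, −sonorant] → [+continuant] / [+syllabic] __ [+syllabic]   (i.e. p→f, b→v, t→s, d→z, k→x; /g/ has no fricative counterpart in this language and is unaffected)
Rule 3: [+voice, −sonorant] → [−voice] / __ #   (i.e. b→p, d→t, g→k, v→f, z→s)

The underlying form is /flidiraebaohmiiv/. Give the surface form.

fliziraevaohmiif

Rule 1 (intervocalic voicing): no segment meets the environment; /flidiraebaohmiiv/ is unchanged.
Rule 2 (intervocalic spirantization): /d/ is a stop between vowels /i/ and /i/, so it spirantizes to the fricative [z]. /b/ is a stop between vowels /e/ and /a/, so it spirantizes to the fricative [v]. /flidiraebaohmiiv/ → fliziraevaohmiiv.
Rule 3 (final devoicing): /v/ is a voiced obstruent in word-final position, so it devoices to [f]. /fliziraevaohmiiv/ → fliziraevaohmiif.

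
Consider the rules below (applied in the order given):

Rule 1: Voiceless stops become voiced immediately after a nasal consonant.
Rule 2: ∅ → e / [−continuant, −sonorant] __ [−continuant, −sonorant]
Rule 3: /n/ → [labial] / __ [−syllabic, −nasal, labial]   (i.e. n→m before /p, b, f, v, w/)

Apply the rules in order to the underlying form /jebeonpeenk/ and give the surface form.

Rule 1 (post-nasal voicing): /p/ is a voiceless stop immediately after the nasal /n/, so it voices to [b]. /k/ is a voiceless stop immediately after the nasal /n/, so it voices to [g]. /jebeonpeenk/ → jebeonbeeng.
Rule 2 (stop-cluster e-epenthesis): no segment meets the environment; /jebeonbeeng/ is unchanged.
Rule 3 (nasal place assimilation): /n/ precedes the labial consonant /b/, so it assimilates in place to [m]. /jebeonbeeng/ → jebeombeeng.

jebeombeeng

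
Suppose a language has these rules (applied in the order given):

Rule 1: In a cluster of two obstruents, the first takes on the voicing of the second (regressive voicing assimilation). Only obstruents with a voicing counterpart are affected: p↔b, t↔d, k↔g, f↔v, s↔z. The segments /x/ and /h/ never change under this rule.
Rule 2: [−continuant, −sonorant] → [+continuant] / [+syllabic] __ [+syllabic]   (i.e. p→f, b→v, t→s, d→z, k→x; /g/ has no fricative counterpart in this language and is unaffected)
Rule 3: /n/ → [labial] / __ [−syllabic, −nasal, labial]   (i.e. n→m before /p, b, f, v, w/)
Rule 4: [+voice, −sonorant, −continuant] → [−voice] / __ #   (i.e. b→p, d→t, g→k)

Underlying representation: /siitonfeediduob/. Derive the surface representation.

siisomfeezizuop

Rule 1 (regressive voicing assimilation): no segment meets the environment; /siitonfeediduob/ is unchanged.
Rule 2 (intervocalic spirantization): /t/ is a stop between vowels /i/ and /o/, so it spirantizes to the fricative [s]. /d/ is a stop between vowels /e/ and /i/, so it spirantizes to the fricative [z]. /d/ is a stop between vowels /i/ and /u/, so it spirantizes to the fricative [z]. /siitonfeediduob/ → siisonfeezizuob.
Rule 3 (nasal place assimilation): /n/ precedes the labial consonant /f/, so it assimilates in place to [m]. /siisonfeezizuob/ → siisomfeezizuob.
Rule 4 (final devoicing): /b/ is a voiced stop in word-final position, so it devoices to [p]. /siisomfeezizuob/ → siisomfeezizuop.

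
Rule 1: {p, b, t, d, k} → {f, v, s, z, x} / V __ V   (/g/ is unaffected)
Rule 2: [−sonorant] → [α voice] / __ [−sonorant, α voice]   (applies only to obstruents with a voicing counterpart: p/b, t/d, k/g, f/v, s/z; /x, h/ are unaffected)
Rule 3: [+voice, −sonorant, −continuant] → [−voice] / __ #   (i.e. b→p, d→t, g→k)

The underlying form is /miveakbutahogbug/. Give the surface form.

Rule 1 (intervocalic spirantization): /t/ is a stop between vowels /u/ and /a/, so it spirantizes to the fricative [s]. /miveakbutahogbug/ → miveakbusahogbug.
Rule 2 (regressive voicing assimilation): /k/ precedes the voiced obstruent /b/, so it voices to [g] by assimilation. /miveakbusahogbug/ → miveagbusahogbug.
Rule 3 (final devoicing): /g/ is a voiced stop in word-final position, so it devoices to [k]. /miveagbusahogbug/ → miveagbusahogbuk.

miveagbusahogbuk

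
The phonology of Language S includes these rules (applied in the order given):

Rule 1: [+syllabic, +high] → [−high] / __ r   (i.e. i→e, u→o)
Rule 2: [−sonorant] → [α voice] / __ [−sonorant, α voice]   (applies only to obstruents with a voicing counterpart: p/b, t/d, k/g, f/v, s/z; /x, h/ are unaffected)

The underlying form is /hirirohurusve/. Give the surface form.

hererohoruzve

Rule 1 (pre-rhotic lowering): /i/ is a high vowel immediately before /r/, so it lowers to [e]. /i/ is a high vowel immediately before /r/, so it lowers to [e]. /u/ is a high vowel immediately before /r/, so it lowers to [o]. /hirirohurusve/ → hererohorusve.
Rule 2 (regressive voicing assimilation): /s/ precedes the voiced obstruent /v/, so it voices to [z] by assimilation. /hererohorusve/ → hererohoruzve.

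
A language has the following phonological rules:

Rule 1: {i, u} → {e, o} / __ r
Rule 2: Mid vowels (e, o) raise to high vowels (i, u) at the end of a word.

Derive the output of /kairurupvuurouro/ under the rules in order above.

kaerorupvuorooru

Rule 1 (pre-rhotic lowering): /i/ is a high vowel immediately before /r/, so it lowers to [e]. /u/ is a high vowel immediately before /r/, so it lowers to [o]. /u/ is a high vowel immediately before /r/, so it lowers to [o]. /u/ is a high vowel immediately before /r/, so it lowers to [o]. /kairurupvuurouro/ → kaerorupvuorooro.
Rule 2 (final vowel raising): /o/ is a mid vowel in word-final position, so it raises to [u]. /kaerorupvuorooro/ → kaerorupvuorooru.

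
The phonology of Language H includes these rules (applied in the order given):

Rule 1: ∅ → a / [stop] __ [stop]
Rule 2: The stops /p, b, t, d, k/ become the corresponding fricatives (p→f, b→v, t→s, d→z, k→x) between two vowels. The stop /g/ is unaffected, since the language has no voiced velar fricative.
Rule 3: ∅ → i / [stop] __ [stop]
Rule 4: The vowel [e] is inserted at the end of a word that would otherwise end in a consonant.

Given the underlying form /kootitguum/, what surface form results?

koosisaguume

Rule 1 (stop-cluster a-epenthesis): /t/ and /g/ form a stop–stop cluster, so [a] is inserted between them. /kootitguum/ → kootitaguum.
Rule 2 (intervocalic spirantization): /t/ is a stop between vowels /o/ and /i/, so it spirantizes to the fricative [s]. /t/ is a stop between vowels /i/ and /a/, so it spirantizes to the fricative [s]. /kootitaguum/ → koosisaguum.
Rule 3 (stop-cluster i-epenthesis): no segment meets the environment; /koosisaguum/ is unchanged.
Rule 4 (final e-epenthesis): the form ends in the consonant /m/, so [e] is inserted word-finally. /koosisaguum/ → koosisaguume.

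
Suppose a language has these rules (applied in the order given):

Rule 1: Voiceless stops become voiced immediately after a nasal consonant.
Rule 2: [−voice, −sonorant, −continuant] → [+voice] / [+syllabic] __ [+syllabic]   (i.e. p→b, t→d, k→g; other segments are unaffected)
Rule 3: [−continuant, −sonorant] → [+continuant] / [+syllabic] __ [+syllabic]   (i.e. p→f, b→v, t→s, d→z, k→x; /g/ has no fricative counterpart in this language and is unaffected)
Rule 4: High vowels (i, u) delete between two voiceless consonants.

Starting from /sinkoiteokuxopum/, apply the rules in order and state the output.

singoizeoguxovum

Rule 1 (post-nasal voicing): /k/ is a voiceless stop immediately after the nasal /n/, so it voices to [g]. /sinkoiteokuxopum/ → singoiteokuxopum.
Rule 2 (intervocalic voicing): /t/ is a voiceless stop between vowels /i/ and /e/, so it voices to [d]. /k/ is a voiceless stop between vowels /o/ and /u/, so it voices to [g]. /p/ is a voiceless stop between vowels /o/ and /u/, so it voices to [b]. /singoiteokuxopum/ → singoideoguxobum.
Rule 3 (intervocalic spirantization): /d/ is a stop between vowels /i/ and /e/, so it spirantizes to the fricative [z]. /b/ is a stop between vowels /o/ and /u/, so it spirantizes to the fricative [v]. /singoideoguxobum/ → singoizeoguxovum.
Rule 4 (high vowel syncope): no segment meets the environment; /singoizeoguxovum/ is unchanged.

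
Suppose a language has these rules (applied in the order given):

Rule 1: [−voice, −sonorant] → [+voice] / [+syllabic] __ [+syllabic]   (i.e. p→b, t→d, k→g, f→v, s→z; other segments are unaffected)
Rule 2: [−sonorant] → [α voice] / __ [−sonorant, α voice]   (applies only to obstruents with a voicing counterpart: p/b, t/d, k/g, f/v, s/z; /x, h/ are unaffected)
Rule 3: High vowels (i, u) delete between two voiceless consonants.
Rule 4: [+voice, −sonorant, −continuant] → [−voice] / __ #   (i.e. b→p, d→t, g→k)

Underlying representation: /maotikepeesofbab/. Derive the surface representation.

maodigebeezovbap

Rule 1 (intervocalic voicing): /t/ is a voiceless obstruent between vowels /o/ and /i/, so it voices to [d]. /k/ is a voiceless obstruent between vowels /i/ and /e/, so it voices to [g]. /p/ is a voiceless obstruent between vowels /e/ and /e/, so it voices to [b]. /s/ is a voiceless obstruent between vowels /e/ and /o/, so it voices to [z]. /maotikepeesofbab/ → maodigebeezofbab.
Rule 2 (regressive voicing assimilation): /f/ precedes the voiced obstruent /b/, so it voices to [v] by assimilation. /maodigebeezofbab/ → maodigebeezovbab.
Rule 3 (high vowel syncope): no segment meets the environment; /maodigebeezovbab/ is unchanged.
Rule 4 (final devoicing): /b/ is a voiced stop in word-final position, so it devoices to [p]. /maodigebeezovbab/ → maodigebeezovbap.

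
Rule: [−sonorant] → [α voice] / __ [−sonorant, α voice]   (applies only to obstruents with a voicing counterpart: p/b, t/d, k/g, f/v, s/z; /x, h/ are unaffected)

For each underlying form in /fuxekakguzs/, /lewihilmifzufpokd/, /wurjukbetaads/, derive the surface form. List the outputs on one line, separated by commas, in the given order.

/fuxekakguzs/: /k/ precedes the voiced obstruent /g/, so it voices to [g] by assimilation. /z/ precedes the voiceless obstruent /s/, so it devoices to [s] by assimilation. → [fuxekagguss].
/lewihilmifzufpokd/: /f/ precedes the voiced obstruent /z/, so it voices to [v] by assimilation. /k/ precedes the voiced obstruent /d/, so it voices to [g] by assimilation. → [lewihilmivzufpogd].
/wurjukbetaads/: /k/ precedes the voiced obstruent /b/, so it voices to [g] by assimilation. /d/ precedes the voiceless obstruent /s/, so it devoices to [t] by assimilation. → [wurjugbetaats].

fuxekagguss, lewihilmivzufpogd, wurjugbetaats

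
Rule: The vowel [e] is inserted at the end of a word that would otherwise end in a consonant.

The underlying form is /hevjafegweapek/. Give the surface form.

the form ends in the consonant /k/, so [e] is inserted word-finally.
Surface form: [hevjafegweapeke].

hevjafegweapeke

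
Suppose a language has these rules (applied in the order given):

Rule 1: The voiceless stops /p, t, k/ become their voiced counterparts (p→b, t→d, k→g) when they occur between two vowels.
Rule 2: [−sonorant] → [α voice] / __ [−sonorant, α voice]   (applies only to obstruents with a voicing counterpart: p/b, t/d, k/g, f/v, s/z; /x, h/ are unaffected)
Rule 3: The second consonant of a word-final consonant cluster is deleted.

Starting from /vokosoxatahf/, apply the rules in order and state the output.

Rule 1 (intervocalic voicing): /k/ is a voiceless stop between vowels /o/ and /o/, so it voices to [g]. /t/ is a voiceless stop between vowels /a/ and /a/, so it voices to [d]. /vokosoxatahf/ → vogosoxadahf.
Rule 2 (regressive voicing assimilation): no segment meets the environment; /vogosoxadahf/ is unchanged.
Rule 3 (final cluster simplification): /f/ is the second consonant of a word-final cluster /hf/, so it deletes. /vogosoxadahf/ → vogosoxadah.

vogosoxadah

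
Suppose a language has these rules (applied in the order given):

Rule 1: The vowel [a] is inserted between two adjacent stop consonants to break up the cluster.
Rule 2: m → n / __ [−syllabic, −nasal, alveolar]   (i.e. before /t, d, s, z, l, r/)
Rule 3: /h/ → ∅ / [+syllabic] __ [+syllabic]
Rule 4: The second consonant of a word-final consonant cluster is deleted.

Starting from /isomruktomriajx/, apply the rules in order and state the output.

isonrukatonriaj

Rule 1 (stop-cluster a-epenthesis): /k/ and /t/ form a stop–stop cluster, so [a] is inserted between them. /isomruktomriajx/ → isomrukatomriajx.
Rule 2 (nasal place assimilation): /m/ precedes the alveolar consonant /r/, so it assimilates in place to [n]. /m/ precedes the alveolar consonant /r/, so it assimilates in place to [n]. /isomrukatomriajx/ → isonrukatonriajx.
Rule 3 (intervocalic h-deletion): no segment meets the environment; /isonrukatonriajx/ is unchanged.
Rule 4 (final cluster simplification): /x/ is the second consonant of a word-final cluster /jx/, so it deletes. /isonrukatonriajx/ → isonrukatonriaj.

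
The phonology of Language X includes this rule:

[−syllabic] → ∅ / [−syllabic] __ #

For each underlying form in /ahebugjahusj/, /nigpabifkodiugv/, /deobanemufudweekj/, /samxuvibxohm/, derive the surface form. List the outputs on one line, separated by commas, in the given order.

ahebugjahus, nigpabifkodiug, deobanemufudweek, samxuvibxoh

/ahebugjahusj/: /j/ is the second consonant of a word-final cluster /sj/, so it deletes. → [ahebugjahus].
/nigpabifkodiugv/: /v/ is the second consonant of a word-final cluster /gv/, so it deletes. → [nigpabifkodiug].
/deobanemufudweekj/: /j/ is the second consonant of a word-final cluster /kj/, so it deletes. → [deobanemufudweek].
/samxuvibxohm/: /m/ is the second consonant of a word-final cluster /hm/, so it deletes. → [samxuvibxoh].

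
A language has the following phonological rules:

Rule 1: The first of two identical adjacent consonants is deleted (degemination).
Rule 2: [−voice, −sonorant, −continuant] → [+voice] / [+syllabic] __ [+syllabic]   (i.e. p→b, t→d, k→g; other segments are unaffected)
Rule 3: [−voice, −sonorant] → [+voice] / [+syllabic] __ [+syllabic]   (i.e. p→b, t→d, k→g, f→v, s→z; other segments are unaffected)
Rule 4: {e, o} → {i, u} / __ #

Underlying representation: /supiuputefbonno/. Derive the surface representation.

Rule 1 (degemination): /nn/ is a geminate; the first /n/ deletes. /supiuputefbonno/ → supiuputefbono.
Rule 2 (intervocalic voicing): /p/ is a voiceless stop between vowels /u/ and /i/, so it voices to [b]. /p/ is a voiceless stop between vowels /u/ and /u/, so it voices to [b]. /t/ is a voiceless stop between vowels /u/ and /e/, so it voices to [d]. /supiuputefbono/ → subiubudefbono.
Rule 3 (intervocalic voicing): no segment meets the environment; /subiubudefbono/ is unchanged.
Rule 4 (final vowel raising): /o/ is a mid vowel in word-final position, so it raises to [u]. /subiubudefbono/ → subiubudefbonu.

subiubudefbonu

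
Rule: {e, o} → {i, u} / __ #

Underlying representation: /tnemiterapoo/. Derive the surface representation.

/o/ is a mid vowel in word-final position, so it raises to [u].
Surface form: [tnemiterapou].

tnemiterapou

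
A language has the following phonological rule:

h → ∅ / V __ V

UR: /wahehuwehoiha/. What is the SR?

/h/ occurs between vowels /a/ and /e/, so it deletes.
/h/ occurs between vowels /e/ and /u/, so it deletes.
/h/ occurs between vowels /e/ and /o/, so it deletes.
/h/ occurs between vowels /i/ and /a/, so it deletes.
Surface form: [waeuweoia].

waeuweoia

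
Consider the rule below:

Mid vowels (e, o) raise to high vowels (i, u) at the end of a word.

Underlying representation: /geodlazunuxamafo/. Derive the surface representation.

Scanning /geodlazunuxamafo/: /e/ at position 2 is not in the conditioning environment; /o/ at position 3 is not in the conditioning environment; /o/ is a mid vowel in word-final position, so it raises to [u].
Result: [geodlazunuxamafu].

geodlazunuxamafu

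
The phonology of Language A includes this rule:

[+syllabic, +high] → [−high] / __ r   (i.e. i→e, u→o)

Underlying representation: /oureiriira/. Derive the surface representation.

/u/ is a high vowel immediately before /r/, so it lowers to [o].
/i/ is a high vowel immediately before /r/, so it lowers to [e].
/i/ is a high vowel immediately before /r/, so it lowers to [e].
The other instance of /i/ does not occur in the required environment and remains unchanged.
Surface form: [ooreeriera].

ooreeriera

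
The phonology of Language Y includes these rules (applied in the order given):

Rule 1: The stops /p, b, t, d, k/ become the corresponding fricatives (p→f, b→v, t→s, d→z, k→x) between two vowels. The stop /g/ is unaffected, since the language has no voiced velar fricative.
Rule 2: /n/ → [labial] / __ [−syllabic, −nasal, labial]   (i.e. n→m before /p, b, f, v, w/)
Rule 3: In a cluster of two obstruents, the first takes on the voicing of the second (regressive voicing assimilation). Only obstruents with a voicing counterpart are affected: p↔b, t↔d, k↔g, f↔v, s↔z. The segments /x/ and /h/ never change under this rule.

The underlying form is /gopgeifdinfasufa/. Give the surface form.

Rule 1 (intervocalic spirantization): no segment meets the environment; /gopgeifdinfasufa/ is unchanged.
Rule 2 (nasal place assimilation): /n/ precedes the labial consonant /f/, so it assimilates in place to [m]. /gopgeifdinfasufa/ → gopgeifdimfasufa.
Rule 3 (regressive voicing assimilation): /p/ precedes the voiced obstruent /g/, so it voices to [b] by assimilation. /f/ precedes the voiced obstruent /d/, so it voices to [v] by assimilation. /gopgeifdimfasufa/ → gobgeivdimfasufa.

gobgeivdimfasufa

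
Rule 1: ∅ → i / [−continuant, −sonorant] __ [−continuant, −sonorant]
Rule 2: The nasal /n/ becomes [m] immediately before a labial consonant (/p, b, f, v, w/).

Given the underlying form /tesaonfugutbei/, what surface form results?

tesaomfugutibei

Rule 1 (stop-cluster i-epenthesis): /t/ and /b/ form a stop–stop cluster, so [i] is inserted between them. /tesaonfugutbei/ → tesaonfugutibei.
Rule 2 (nasal place assimilation): /n/ precedes the labial consonant /f/, so it assimilates in place to [m]. /tesaonfugutibei/ → tesaomfugutibei.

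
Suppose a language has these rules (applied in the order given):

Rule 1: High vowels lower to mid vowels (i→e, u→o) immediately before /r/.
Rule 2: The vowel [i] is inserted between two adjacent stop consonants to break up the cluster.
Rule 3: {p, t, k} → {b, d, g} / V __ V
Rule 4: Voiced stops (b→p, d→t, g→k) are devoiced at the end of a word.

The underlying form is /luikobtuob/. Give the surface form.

Rule 1 (pre-rhotic lowering): no segment meets the environment; /luikobtuob/ is unchanged.
Rule 2 (stop-cluster i-epenthesis): /b/ and /t/ form a stop–stop cluster, so [i] is inserted between them. /luikobtuob/ → luikobituob.
Rule 3 (intervocalic voicing): /k/ is a voiceless stop between vowels /i/ and /o/, so it voices to [g]. /t/ is a voiceless stop between vowels /i/ and /u/, so it voices to [d]. /luikobituob/ → luigobiduob.
Rule 4 (final devoicing): /b/ is a voiced stop in word-final position, so it devoices to [p]. /luigobiduob/ → luigobiduop.

luigobiduop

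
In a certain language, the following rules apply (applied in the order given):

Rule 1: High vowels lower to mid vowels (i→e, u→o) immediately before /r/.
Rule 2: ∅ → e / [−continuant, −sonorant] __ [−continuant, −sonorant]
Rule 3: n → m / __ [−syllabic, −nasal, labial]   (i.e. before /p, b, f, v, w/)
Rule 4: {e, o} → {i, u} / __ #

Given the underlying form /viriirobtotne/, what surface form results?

Rule 1 (pre-rhotic lowering): /i/ is a high vowel immediately before /r/, so it lowers to [e]. /i/ is a high vowel immediately before /r/, so it lowers to [e]. /viriirobtotne/ → verierobtotne.
Rule 2 (stop-cluster e-epenthesis): /b/ and /t/ form a stop–stop cluster, so [e] is inserted between them. /verierobtotne/ → verierobetotne.
Rule 3 (nasal place assimilation): no segment meets the environment; /verierobetotne/ is unchanged.
Rule 4 (final vowel raising): /e/ is a mid vowel in word-final position, so it raises to [i]. /verierobetotne/ → verierobetotni.

verierobetotni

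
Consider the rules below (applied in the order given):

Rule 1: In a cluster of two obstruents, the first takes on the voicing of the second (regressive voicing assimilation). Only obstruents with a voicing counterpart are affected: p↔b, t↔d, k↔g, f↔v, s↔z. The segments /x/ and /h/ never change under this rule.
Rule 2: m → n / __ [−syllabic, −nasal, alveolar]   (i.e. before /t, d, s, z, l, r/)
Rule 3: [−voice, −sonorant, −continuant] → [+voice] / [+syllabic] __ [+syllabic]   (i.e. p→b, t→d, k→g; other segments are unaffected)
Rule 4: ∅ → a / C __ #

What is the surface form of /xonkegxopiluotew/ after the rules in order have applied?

xonkekxobiluodewa

Rule 1 (regressive voicing assimilation): /g/ precedes the voiceless obstruent /x/, so it devoices to [k] by assimilation. /xonkegxopiluotew/ → xonkekxopiluotew.
Rule 2 (nasal place assimilation): no segment meets the environment; /xonkekxopiluotew/ is unchanged.
Rule 3 (intervocalic voicing): /p/ is a voiceless stop between vowels /o/ and /i/, so it voices to [b]. /t/ is a voiceless stop between vowels /o/ and /e/, so it voices to [d]. /xonkekxopiluotew/ → xonkekxobiluodew.
Rule 4 (final a-epenthesis): the form ends in the consonant /w/, so [a] is inserted word-finally. /xonkekxobiluodew/ → xonkekxobiluodewa.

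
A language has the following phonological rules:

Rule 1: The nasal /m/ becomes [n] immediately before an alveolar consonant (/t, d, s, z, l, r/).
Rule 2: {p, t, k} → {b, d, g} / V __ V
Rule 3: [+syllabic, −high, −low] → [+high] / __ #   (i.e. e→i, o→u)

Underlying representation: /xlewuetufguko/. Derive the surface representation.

xlewuedufgugu

Rule 1 (nasal place assimilation): no segment meets the environment; /xlewuetufguko/ is unchanged.
Rule 2 (intervocalic voicing): /t/ is a voiceless stop between vowels /e/ and /u/, so it voices to [d]. /k/ is a voiceless stop between vowels /u/ and /o/, so it voices to [g]. /xlewuetufguko/ → xlewuedufgugo.
Rule 3 (final vowel raising): /o/ is a mid vowel in word-final position, so it raises to [u]. /xlewuedufgugo/ → xlewuedufgugu.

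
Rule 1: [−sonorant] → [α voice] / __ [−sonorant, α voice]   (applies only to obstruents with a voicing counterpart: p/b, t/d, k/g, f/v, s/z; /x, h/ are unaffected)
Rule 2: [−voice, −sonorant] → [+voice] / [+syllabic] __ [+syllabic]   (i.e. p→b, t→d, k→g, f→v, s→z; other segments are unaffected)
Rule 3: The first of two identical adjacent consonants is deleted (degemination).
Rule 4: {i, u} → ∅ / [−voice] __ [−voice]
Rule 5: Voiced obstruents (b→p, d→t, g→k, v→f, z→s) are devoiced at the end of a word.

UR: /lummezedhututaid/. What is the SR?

lumezethududait

Rule 1 (regressive voicing assimilation): /d/ precedes the voiceless obstruent /h/, so it devoices to [t] by assimilation. /lummezedhututaid/ → lummezethututaid.
Rule 2 (intervocalic voicing): /t/ is a voiceless obstruent between vowels /u/ and /u/, so it voices to [d]. /t/ is a voiceless obstruent between vowels /u/ and /a/, so it voices to [d]. /lummezethututaid/ → lummezethududaid.
Rule 3 (degemination): /mm/ is a geminate; the first /m/ deletes. /lummezethududaid/ → lumezethududaid.
Rule 4 (high vowel syncope): no segment meets the environment; /lumezethududaid/ is unchanged.
Rule 5 (final devoicing): /d/ is a voiced obstruent in word-final position, so it devoices to [t]. /lumezethududaid/ → lumezethududait.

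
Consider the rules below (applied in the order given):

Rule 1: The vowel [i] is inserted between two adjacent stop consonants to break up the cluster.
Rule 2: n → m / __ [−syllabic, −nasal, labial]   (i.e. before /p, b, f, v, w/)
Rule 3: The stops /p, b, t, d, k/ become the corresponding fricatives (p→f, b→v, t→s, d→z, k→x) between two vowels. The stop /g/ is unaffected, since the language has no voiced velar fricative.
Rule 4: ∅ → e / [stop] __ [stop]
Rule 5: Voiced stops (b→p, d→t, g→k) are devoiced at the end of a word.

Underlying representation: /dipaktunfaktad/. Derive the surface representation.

Rule 1 (stop-cluster i-epenthesis): /k/ and /t/ form a stop–stop cluster, so [i] is inserted between them. /k/ and /t/ form a stop–stop cluster, so [i] is inserted between them. /dipaktunfaktad/ → dipakitunfakitad.
Rule 2 (nasal place assimilation): /n/ precedes the labial consonant /f/, so it assimilates in place to [m]. /dipakitunfakitad/ → dipakitumfakitad.
Rule 3 (intervocalic spirantization): /p/ is a stop between vowels /i/ and /a/, so it spirantizes to the fricative [f]. /k/ is a stop between vowels /a/ and /i/, so it spirantizes to the fricative [x]. /t/ is a stop between vowels /i/ and /u/, so it spirantizes to the fricative [s]. /k/ is a stop between vowels /a/ and /i/, so it spirantizes to the fricative [x]. /t/ is a stop between vowels /i/ and /a/, so it spirantizes to the fricative [s]. /dipakitumfakitad/ → difaxisumfaxisad.
Rule 4 (stop-cluster e-epenthesis): no segment meets the environment; /difaxisumfaxisad/ is unchanged.
Rule 5 (final devoicing): /d/ is a voiced stop in word-final position, so it devoices to [t]. /difaxisumfaxisad/ → difaxisumfaxisat.

difaxisumfaxisat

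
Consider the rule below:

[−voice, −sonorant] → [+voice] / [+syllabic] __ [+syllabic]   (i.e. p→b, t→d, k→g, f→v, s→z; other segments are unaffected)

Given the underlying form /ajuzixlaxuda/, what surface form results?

ajuzixlaxuda

No segment of /ajuzixlaxuda/ meets the structural description of the rule, so the form surfaces unchanged.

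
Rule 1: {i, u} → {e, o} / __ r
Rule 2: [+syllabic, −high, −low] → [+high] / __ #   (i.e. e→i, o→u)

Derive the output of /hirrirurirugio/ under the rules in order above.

Rule 1 (pre-rhotic lowering): /i/ is a high vowel immediately before /r/, so it lowers to [e]. /i/ is a high vowel immediately before /r/, so it lowers to [e]. /u/ is a high vowel immediately before /r/, so it lowers to [o]. /i/ is a high vowel immediately before /r/, so it lowers to [e]. /hirrirurirugio/ → herrerorerugio.
Rule 2 (final vowel raising): /o/ is a mid vowel in word-final position, so it raises to [u]. /herrerorerugio/ → herrerorerugiu.

herrerorerugiu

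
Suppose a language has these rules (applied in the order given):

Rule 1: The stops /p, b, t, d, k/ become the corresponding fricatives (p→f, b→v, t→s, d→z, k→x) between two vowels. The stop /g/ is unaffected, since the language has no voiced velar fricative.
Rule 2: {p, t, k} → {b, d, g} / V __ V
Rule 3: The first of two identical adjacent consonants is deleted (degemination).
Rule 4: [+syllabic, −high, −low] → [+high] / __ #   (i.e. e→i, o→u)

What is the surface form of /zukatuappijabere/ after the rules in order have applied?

zuxasuapijaveri

Rule 1 (intervocalic spirantization): /k/ is a stop between vowels /u/ and /a/, so it spirantizes to the fricative [x]. /t/ is a stop between vowels /a/ and /u/, so it spirantizes to the fricative [s]. /b/ is a stop between vowels /a/ and /e/, so it spirantizes to the fricative [v]. /zukatuappijabere/ → zuxasuappijavere.
Rule 2 (intervocalic voicing): no segment meets the environment; /zuxasuappijavere/ is unchanged.
Rule 3 (degemination): /pp/ is a geminate; the first /p/ deletes. /zuxasuappijavere/ → zuxasuapijavere.
Rule 4 (final vowel raising): /e/ is a mid vowel in word-final position, so it raises to [i]. /zuxasuapijavere/ → zuxasuapijaveri.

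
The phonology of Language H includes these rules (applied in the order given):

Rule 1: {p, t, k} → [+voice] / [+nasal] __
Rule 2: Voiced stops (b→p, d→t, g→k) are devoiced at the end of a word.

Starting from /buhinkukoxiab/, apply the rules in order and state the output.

Rule 1 (post-nasal voicing): /k/ is a voiceless stop immediately after the nasal /n/, so it voices to [g]. /buhinkukoxiab/ → buhingukoxiab.
Rule 2 (final devoicing): /b/ is a voiced stop in word-final position, so it devoices to [p]. /buhingukoxiab/ → buhingukoxiap.

buhingukoxiap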